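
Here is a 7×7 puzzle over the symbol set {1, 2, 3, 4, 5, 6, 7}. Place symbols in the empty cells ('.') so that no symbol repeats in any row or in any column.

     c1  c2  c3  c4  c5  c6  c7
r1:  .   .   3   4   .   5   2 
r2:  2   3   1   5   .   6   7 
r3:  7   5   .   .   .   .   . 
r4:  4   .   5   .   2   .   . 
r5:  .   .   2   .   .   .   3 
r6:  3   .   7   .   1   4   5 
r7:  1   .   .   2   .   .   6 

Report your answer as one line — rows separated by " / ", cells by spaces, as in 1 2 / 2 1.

6 1 3 4 7 5 2 / 2 3 1 5 4 6 7 / 7 5 6 1 3 2 4 / 4 6 5 3 2 7 1 / 5 4 2 7 6 1 3 / 3 2 7 6 1 4 5 / 1 7 4 2 5 3 6

(r1,c1) = 6
(r1,c5) = 7
(r2,c5) = 4
(r4,c7) = 1
(r5,c1) = 5
(r5,c5) = 6
(r6,c4) = 6
(r7,c3) = 4
(r1,c2) = 1
(r3,c3) = 6
(r3,c5) = 3
(r3,c7) = 4
(r6,c2) = 2
(r7,c2) = 7
(r7,c5) = 5
(r7,c6) = 3
(r3,c4) = 1
(r3,c6) = 2
(r4,c2) = 6
(r4,c6) = 7
(r5,c2) = 4
(r5,c4) = 7
(r5,c6) = 1
(r4,c4) = 3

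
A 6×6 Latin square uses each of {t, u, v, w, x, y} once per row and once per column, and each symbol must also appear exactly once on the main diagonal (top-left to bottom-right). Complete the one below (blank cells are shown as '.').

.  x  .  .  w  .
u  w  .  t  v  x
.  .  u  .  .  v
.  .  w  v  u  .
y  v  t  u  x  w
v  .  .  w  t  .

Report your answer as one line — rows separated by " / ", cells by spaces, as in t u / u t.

t x v y w u / u w y t v x / w t u x y v / x y w v u t / y v t u x w / v u x w t y

row 1 has {w,x}; column 1 has {u,v,y}; the diagonal has {u,v,w,x} — only t is left for (r1,c1).
row 1 has {t,w,x}; column 4 has {t,u,v,w} — only y is left for (r1,c4).
row 1 has {t,w,x,y}; column 6 has {v,w,x} — only u is left for (r1,c6).
row 2 has {t,u,v,w,x}; column 3 has {t,u,w} — only y is left for (r2,c3).
row 3 has {u,v}; column 4 has {t,u,v,w,y} — only x is left for (r3,c4).
row 3 has {u,v,x}; column 5 has {t,u,v,w,x} — only y is left for (r3,c5).
row 4 has {u,v,w}; column 1 has {t,u,v,y} — only x is left for (r4,c1).
row 6 has {t,v,w}; column 3 has {t,u,w,y} — only x is left for (r6,c3).
row 6 has {t,v,w,x}; column 6 has {u,v,w,x}; the diagonal has {t,u,v,w,x} — only y is left for (r6,c6).
row 1 has {t,u,w,x,y}; column 3 has {t,u,w,x,y} — only v is left for (r1,c3).
row 3 has {u,v,x,y}; column 1 has {t,u,v,x,y} — only w is left for (r3,c1).
row 3 has {u,v,w,x,y}; column 2 has {v,w,x} — only t is left for (r3,c2).
row 4 has {u,v,w,x}; column 2 has {t,v,w,x} — only y is left for (r4,c2).
row 4 has {u,v,w,x,y}; column 6 has {u,v,w,x,y} — only t is left for (r4,c6).
row 6 has {t,v,w,x,y}; column 2 has {t,v,w,x,y} — only u is left for (r6,c2).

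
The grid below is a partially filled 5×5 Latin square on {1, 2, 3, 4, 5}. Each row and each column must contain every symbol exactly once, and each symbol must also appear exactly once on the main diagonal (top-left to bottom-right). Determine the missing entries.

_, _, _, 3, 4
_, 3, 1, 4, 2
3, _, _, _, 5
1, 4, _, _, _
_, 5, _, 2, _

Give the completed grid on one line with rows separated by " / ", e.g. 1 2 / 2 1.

(r2,c1) = 5
(r3,c4) = 1
(r4,c4) = 5
(r4,c5) = 3
(r5,c1) = 4
(r5,c3) = 3
(r5,c5) = 1
(r1,c1) = 2
(r1,c2) = 1
(r1,c3) = 5
(r3,c2) = 2
(r3,c3) = 4
(r4,c3) = 2

2 1 5 3 4 / 5 3 1 4 2 / 3 2 4 1 5 / 1 4 2 5 3 / 4 5 3 2 1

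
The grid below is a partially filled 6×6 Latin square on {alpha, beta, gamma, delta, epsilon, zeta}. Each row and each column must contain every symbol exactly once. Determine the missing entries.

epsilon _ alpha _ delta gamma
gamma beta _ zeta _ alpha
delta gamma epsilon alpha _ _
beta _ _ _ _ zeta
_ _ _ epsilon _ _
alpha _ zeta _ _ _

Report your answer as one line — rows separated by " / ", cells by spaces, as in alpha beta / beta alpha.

epsilon zeta alpha beta delta gamma / gamma beta delta zeta epsilon alpha / delta gamma epsilon alpha zeta beta / beta epsilon gamma delta alpha zeta / zeta alpha beta epsilon gamma delta / alpha delta zeta gamma beta epsilon

At row 1, column 2: row 1 has {alpha,gamma,delta,epsilon}; column 2 has {beta,gamma}; that leaves zeta.
At row 1, column 4: row 1 has {alpha,gamma,delta,epsilon,zeta}; column 4 has {alpha,epsilon,zeta}; that leaves beta.
At row 2, column 3: row 2 has {alpha,beta,gamma,zeta}; column 3 has {alpha,epsilon,zeta}; that leaves delta.
At row 2, column 5: row 2 has {alpha,beta,gamma,delta,zeta}; column 5 has {delta}; that leaves epsilon.
At row 3, column 6: row 3 has {alpha,gamma,delta,epsilon}; column 6 has {alpha,gamma,zeta}; that leaves beta.
At row 4, column 3: row 4 has {beta,zeta}; column 3 has {alpha,delta,epsilon,zeta}; that leaves gamma.
At row 4, column 4: row 4 has {beta,gamma,zeta}; column 4 has {alpha,beta,epsilon,zeta}; that leaves delta.
At row 4, column 5: row 4 has {beta,gamma,delta,zeta}; column 5 has {delta,epsilon}; that leaves alpha.
At row 5, column 1: row 5 has {epsilon}; column 1 has {alpha,beta,gamma,delta,epsilon}; that leaves zeta.
At row 5, column 3: row 5 has {epsilon,zeta}; column 3 has {alpha,gamma,delta,epsilon,zeta}; that leaves beta.
At row 5, column 5: row 5 has {beta,epsilon,zeta}; column 5 has {alpha,delta,epsilon}; that leaves gamma.
At row 5, column 6: row 5 has {beta,gamma,epsilon,zeta}; column 6 has {alpha,beta,gamma,zeta}; that leaves delta.
At row 6, column 4: row 6 has {alpha,zeta}; column 4 has {alpha,beta,delta,epsilon,zeta}; that leaves gamma.
At row 6, column 5: row 6 has {alpha,gamma,zeta}; column 5 has {alpha,gamma,delta,epsilon}; that leaves beta.
At row 6, column 6: row 6 has {alpha,beta,gamma,zeta}; column 6 has {alpha,beta,gamma,delta,zeta}; that leaves epsilon.
At row 3, column 5: row 3 has {alpha,beta,gamma,delta,epsilon}; column 5 has {alpha,beta,gamma,delta,epsilon}; that leaves zeta.
At row 4, column 2: row 4 has {alpha,beta,gamma,delta,zeta}; column 2 has {beta,gamma,zeta}; that leaves epsilon.
At row 5, column 2: row 5 has {beta,gamma,delta,epsilon,zeta}; column 2 has {beta,gamma,epsilon,zeta}; that leaves alpha.
At row 6, column 2: row 6 has {alpha,beta,gamma,epsilon,zeta}; column 2 has {alpha,beta,gamma,epsilon,zeta}; that leaves delta.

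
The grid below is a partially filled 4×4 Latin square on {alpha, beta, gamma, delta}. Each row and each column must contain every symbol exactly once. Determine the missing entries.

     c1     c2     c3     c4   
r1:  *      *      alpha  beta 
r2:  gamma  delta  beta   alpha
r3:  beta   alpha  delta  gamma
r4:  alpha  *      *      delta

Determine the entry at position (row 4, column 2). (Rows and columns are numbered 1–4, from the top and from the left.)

beta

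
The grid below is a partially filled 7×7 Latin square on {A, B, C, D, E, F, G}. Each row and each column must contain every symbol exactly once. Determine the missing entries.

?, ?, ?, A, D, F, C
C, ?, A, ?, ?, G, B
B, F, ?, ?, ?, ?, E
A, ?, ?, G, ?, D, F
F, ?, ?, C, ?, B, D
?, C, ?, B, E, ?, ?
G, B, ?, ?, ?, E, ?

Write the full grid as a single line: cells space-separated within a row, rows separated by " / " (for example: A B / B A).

E G B A D F C / C D A E F G B / B F G D A C E / A E C G B D F / F A E C G B D / D C F B E A G / G B D F C E A

(r1,c1): row 1 has {A,C,D,F}; column 1 has {A,B,C,F,G}, so it must be E.
(r1,c2): row 1 has {A,C,D,E,F}; column 2 has {B,C,F}, so it must be G.
(r1,c3): row 1 has {A,C,D,E,F,G}; column 3 has {A}, so it must be B.
(r2,c5): row 2 has {A,B,C,G}; column 5 has {D,E}, so it must be F.
(r3,c4): row 3 has {B,E,F}; column 4 has {A,B,C,G}, so it must be D.
(r4,c2): row 4 has {A,D,F,G}; column 2 has {B,C,F,G}, so it must be E.
(r4,c3): row 4 has {A,D,E,F,G}; column 3 has {A,B}, so it must be C.
(r4,c5): row 4 has {A,C,D,E,F,G}; column 5 has {D,E,F}, so it must be B.
(r5,c2): row 5 has {B,C,D,F}; column 2 has {B,C,E,F,G}, so it must be A.
(r5,c5): row 5 has {A,B,C,D,F}; column 5 has {B,D,E,F}, so it must be G.
(r6,c1): row 6 has {B,C,E}; column 1 has {A,B,C,E,F,G}, so it must be D.
(r6,c6): row 6 has {B,C,D,E}; column 6 has {B,D,E,F,G}, so it must be A.
(r6,c7): row 6 has {A,B,C,D,E}; column 7 has {B,C,D,E,F}, so it must be G.
(r7,c4): row 7 has {B,E,G}; column 4 has {A,B,C,D,G}, so it must be F.
(r7,c7): row 7 has {B,E,F,G}; column 7 has {B,C,D,E,F,G}, so it must be A.
(r2,c2): row 2 has {A,B,C,F,G}; column 2 has {A,B,C,E,F,G}, so it must be D.
(r2,c4): row 2 has {A,B,C,D,F,G}; column 4 has {A,B,C,D,F,G}, so it must be E.
(r3,c3): row 3 has {B,D,E,F}; column 3 has {A,B,C}, so it must be G.
(r3,c6): row 3 has {B,D,E,F,G}; column 6 has {A,B,D,E,F,G}, so it must be C.
(r5,c3): row 5 has {A,B,C,D,F,G}; column 3 has {A,B,C,G}, so it must be E.
(r6,c3): row 6 has {A,B,C,D,E,G}; column 3 has {A,B,C,E,G}, so it must be F.
(r7,c3): row 7 has {A,B,E,F,G}; column 3 has {A,B,C,E,F,G}, so it must be D.
(r7,c5): row 7 has {A,B,D,E,F,G}; column 5 has {B,D,E,F,G}, so it must be C.
(r3,c5): row 3 has {B,C,D,E,F,G}; column 5 has {B,C,D,E,F,G}, so it must be A.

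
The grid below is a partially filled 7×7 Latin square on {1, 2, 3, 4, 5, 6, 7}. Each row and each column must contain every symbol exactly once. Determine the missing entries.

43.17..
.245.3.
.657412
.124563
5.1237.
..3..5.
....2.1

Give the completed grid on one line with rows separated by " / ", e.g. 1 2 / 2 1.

4 3 6 1 7 2 5 / 1 2 4 5 6 3 7 / 3 6 5 7 4 1 2 / 7 1 2 4 5 6 3 / 5 4 1 2 3 7 6 / 2 7 3 6 1 5 4 / 6 5 7 3 2 4 1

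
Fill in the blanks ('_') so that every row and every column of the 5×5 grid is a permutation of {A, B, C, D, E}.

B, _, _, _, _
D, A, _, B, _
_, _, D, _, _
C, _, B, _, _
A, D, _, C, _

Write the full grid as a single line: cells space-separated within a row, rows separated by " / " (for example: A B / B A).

B C A E D / D A C B E / E B D A C / C E B D A / A D E C B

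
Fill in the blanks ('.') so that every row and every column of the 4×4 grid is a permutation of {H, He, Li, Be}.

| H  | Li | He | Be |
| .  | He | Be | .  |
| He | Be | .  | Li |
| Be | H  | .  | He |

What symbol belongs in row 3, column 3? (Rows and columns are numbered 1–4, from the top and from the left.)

H

(r2,c1) = Li
(r2,c4) = H
(r3,c3) = H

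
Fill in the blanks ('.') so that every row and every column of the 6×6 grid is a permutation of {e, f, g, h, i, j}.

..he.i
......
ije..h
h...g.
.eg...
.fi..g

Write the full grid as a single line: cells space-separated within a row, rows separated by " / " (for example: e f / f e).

f g h e j i / g h f i e j / i j e g f h / h i j f g e / j e g h i f / e f i j h g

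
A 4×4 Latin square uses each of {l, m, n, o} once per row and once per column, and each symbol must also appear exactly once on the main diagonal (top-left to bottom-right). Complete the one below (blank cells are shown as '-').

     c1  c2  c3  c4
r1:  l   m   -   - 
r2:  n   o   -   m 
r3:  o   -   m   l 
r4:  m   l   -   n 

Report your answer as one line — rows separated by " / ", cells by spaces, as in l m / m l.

l m n o / n o l m / o n m l / m l o n

(r1,c4) = o
(r2,c3) = l
(r3,c2) = n
(r4,c3) = o
(r1,c3) = n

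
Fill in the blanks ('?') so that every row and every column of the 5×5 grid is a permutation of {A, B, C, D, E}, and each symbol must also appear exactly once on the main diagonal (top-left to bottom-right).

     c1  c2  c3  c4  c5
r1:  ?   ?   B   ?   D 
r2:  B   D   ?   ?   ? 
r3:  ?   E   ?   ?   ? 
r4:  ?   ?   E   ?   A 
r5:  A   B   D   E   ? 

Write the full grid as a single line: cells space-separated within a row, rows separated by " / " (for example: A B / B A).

(r4,c2): row 4 has {A,E}; column 2 has {B,D,E}, so it must be C.
(r4,c4): row 4 has {A,C,E}; column 4 has {E}; the diagonal has {D}, so it must be B.
(r5,c5): row 5 has {A,B,D,E}; column 5 has {A,D}; the diagonal has {B,D}, so it must be C.
(r1,c1): row 1 has {B,D}; column 1 has {A,B}; the diagonal has {B,C,D}, so it must be E.
(r1,c2): row 1 has {B,D,E}; column 2 has {B,C,D,E}, so it must be A.
(r1,c4): row 1 has {A,B,D,E}; column 4 has {B,E}, so it must be C.
(r2,c4): row 2 has {B,D}; column 4 has {B,C,E}, so it must be A.
(r2,c5): row 2 has {A,B,D}; column 5 has {A,C,D}, so it must be E.
(r3,c3): row 3 has {E}; column 3 has {B,D,E}; the diagonal has {B,C,D,E}, so it must be A.
(r3,c4): row 3 has {A,E}; column 4 has {A,B,C,E}, so it must be D.
(r3,c5): row 3 has {A,D,E}; column 5 has {A,C,D,E}, so it must be B.
(r4,c1): row 4 has {A,B,C,E}; column 1 has {A,B,E}, so it must be D.
(r2,c3): row 2 has {A,B,D,E}; column 3 has {A,B,D,E}, so it must be C.
(r3,c1): row 3 has {A,B,D,E}; column 1 has {A,B,D,E}, so it must be C.

E A B C D / B D C A E / C E A D B / D C E B A / A B D E C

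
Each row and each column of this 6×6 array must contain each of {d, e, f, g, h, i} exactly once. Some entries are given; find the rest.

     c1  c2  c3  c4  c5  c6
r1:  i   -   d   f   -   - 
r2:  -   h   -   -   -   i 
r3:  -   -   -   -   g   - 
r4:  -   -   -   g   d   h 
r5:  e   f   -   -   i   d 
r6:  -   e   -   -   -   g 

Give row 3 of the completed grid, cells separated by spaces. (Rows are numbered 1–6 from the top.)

(r1,c2) = g
(r1,c6) = e
(r3,c6) = f
(r4,c1) = f
(r4,c2) = i
(r4,c3) = e
(r5,c4) = h
(r1,c5) = h
(r3,c2) = d
(r5,c3) = g
(r6,c5) = f
(r2,c3) = f
(r2,c5) = e
(r3,c1) = h
(r3,c3) = i
(r3,c4) = e

h d i e g f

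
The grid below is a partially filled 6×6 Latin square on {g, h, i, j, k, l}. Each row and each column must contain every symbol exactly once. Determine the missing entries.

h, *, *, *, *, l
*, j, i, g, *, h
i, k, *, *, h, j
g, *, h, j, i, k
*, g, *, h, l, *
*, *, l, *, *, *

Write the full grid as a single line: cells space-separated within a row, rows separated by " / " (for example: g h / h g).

h i j k g l / l j i g k h / i k g l h j / g l h j i k / j g k h l i / k h l i j g

(r1,c2) = i
(r1,c4) = k
(r2,c5) = k
(r3,c3) = g
(r3,c4) = l
(r4,c2) = l
(r5,c6) = i
(r6,c2) = h
(r6,c4) = i
(r6,c6) = g
(r1,c3) = j
(r1,c5) = g
(r2,c1) = l
(r5,c3) = k
(r6,c5) = j
(r5,c1) = j
(r6,c1) = k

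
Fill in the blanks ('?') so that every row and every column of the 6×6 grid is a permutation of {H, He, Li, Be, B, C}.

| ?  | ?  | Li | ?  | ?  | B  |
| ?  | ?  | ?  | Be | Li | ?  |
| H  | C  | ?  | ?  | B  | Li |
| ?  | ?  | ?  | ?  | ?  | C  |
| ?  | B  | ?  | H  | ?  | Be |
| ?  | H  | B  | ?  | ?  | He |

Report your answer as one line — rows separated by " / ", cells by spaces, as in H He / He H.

He Be Li C H B / B He C Be Li H / H C Be He B Li / Be Li H B He C / Li B He H C Be / C H B Li Be He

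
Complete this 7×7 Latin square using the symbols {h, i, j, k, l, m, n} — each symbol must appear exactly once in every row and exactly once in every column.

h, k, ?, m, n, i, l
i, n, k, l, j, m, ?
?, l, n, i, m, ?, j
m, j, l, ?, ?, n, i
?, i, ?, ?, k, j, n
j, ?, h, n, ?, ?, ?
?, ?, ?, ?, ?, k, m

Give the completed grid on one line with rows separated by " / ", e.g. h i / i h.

(r1,c3): row 1 has {h,i,k,l,m,n}; column 3 has {h,k,l,n}, so it must be j.
(r2,c7): row 2 has {i,j,k,l,m,n}; column 7 has {i,j,l,m,n}, so it must be h.
(r3,c1): row 3 has {i,j,l,m,n}; column 1 has {h,i,j,m}, so it must be k.
(r3,c6): row 3 has {i,j,k,l,m,n}; column 6 has {i,j,k,m,n}, so it must be h.
(r4,c5): row 4 has {i,j,l,m,n}; column 5 has {j,k,m,n}, so it must be h.
(r5,c1): row 5 has {i,j,k,n}; column 1 has {h,i,j,k,m}, so it must be l.
(r5,c3): row 5 has {i,j,k,l,n}; column 3 has {h,j,k,l,n}, so it must be m.
(r5,c4): row 5 has {i,j,k,l,m,n}; column 4 has {i,l,m,n}, so it must be h.
(r6,c2): row 6 has {h,j,n}; column 2 has {i,j,k,l,n}, so it must be m.
(r6,c6): row 6 has {h,j,m,n}; column 6 has {h,i,j,k,m,n}, so it must be l.
(r6,c7): row 6 has {h,j,l,m,n}; column 7 has {h,i,j,l,m,n}, so it must be k.
(r7,c1): row 7 has {k,m}; column 1 has {h,i,j,k,l,m}, so it must be n.
(r7,c2): row 7 has {k,m,n}; column 2 has {i,j,k,l,m,n}, so it must be h.
(r7,c3): row 7 has {h,k,m,n}; column 3 has {h,j,k,l,m,n}, so it must be i.
(r7,c4): row 7 has {h,i,k,m,n}; column 4 has {h,i,l,m,n}, so it must be j.
(r7,c5): row 7 has {h,i,j,k,m,n}; column 5 has {h,j,k,m,n}, so it must be l.
(r4,c4): row 4 has {h,i,j,l,m,n}; column 4 has {h,i,j,l,m,n}, so it must be k.
(r6,c5): row 6 has {h,j,k,l,m,n}; column 5 has {h,j,k,l,m,n}, so it must be i.

h k j m n i l / i n k l j m h / k l n i m h j / m j l k h n i / l i m h k j n / j m h n i l k / n h i j l k m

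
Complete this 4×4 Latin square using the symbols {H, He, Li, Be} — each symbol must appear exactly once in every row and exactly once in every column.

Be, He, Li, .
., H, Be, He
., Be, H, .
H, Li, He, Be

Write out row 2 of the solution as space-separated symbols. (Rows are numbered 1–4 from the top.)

Li H Be He

(r1,c4) = H
(r2,c1) = Li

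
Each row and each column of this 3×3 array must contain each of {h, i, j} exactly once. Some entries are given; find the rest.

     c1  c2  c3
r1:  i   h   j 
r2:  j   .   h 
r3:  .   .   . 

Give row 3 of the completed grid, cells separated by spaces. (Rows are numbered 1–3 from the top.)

h j i

(r2,c2): row 2 has {h,j}; column 2 has {h}, so it must be i.
(r3,c1): row 3 is empty so far; column 1 has {i,j}, so it must be h.
(r3,c2): row 3 has {h}; column 2 has {h,i}, so it must be j.
(r3,c3): row 3 has {h,j}; column 3 has {h,j}, so it must be i.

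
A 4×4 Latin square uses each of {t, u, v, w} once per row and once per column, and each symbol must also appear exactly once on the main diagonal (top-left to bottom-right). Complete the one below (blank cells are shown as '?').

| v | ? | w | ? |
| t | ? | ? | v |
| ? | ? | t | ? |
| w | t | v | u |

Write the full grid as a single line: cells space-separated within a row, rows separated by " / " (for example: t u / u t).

v u w t / t w u v / u v t w / w t v u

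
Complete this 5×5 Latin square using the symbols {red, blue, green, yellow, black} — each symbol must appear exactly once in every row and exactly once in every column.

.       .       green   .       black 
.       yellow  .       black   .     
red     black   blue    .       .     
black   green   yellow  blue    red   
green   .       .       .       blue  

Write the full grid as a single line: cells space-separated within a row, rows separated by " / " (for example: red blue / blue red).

(r2,c1): row 2 has {yellow,black}; column 1 has {red,green,black}, so it must be blue.
(r2,c3): row 2 has {blue,yellow,black}; column 3 has {blue,green,yellow}, so it must be red.
(r2,c5): row 2 has {red,blue,yellow,black}; column 5 has {red,blue,black}, so it must be green.
(r3,c5): row 3 has {red,blue,black}; column 5 has {red,blue,green,black}, so it must be yellow.
(r5,c2): row 5 has {blue,green}; column 2 has {green,yellow,black}, so it must be red.
(r5,c3): row 5 has {red,blue,green}; column 3 has {red,blue,green,yellow}, so it must be black.
(r5,c4): row 5 has {red,blue,green,black}; column 4 has {blue,black}, so it must be yellow.
(r1,c1): row 1 has {green,black}; column 1 has {red,blue,green,black}, so it must be yellow.
(r1,c2): row 1 has {green,yellow,black}; column 2 has {red,green,yellow,black}, so it must be blue.
(r1,c4): row 1 has {blue,green,yellow,black}; column 4 has {blue,yellow,black}, so it must be red.
(r3,c4): row 3 has {red,blue,yellow,black}; column 4 has {red,blue,yellow,black}, so it must be green.

yellow blue green red black / blue yellow red black green / red black blue green yellow / black green yellow blue red / green red black yellow blue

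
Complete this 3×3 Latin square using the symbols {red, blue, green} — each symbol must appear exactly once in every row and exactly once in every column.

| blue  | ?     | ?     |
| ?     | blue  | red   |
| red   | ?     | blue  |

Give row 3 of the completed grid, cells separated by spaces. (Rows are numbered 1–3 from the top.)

(r1,c3): row 1 has {blue}; column 3 has {red,blue}, so it must be green.
(r2,c1): row 2 has {red,blue}; column 1 has {red,blue}, so it must be green.
(r3,c2): row 3 has {red,blue}; column 2 has {blue}, so it must be green.

red green blue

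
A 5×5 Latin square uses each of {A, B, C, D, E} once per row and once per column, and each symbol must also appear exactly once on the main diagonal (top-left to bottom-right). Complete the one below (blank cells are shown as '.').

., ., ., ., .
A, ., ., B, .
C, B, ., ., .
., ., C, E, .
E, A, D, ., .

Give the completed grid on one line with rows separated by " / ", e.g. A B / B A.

D E B A C / A C E B D / C B A D E / B D C E A / E A D C B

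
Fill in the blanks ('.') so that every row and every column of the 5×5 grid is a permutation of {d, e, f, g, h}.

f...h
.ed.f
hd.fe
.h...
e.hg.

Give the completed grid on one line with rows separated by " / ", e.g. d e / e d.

f g e d h / g e d h f / h d g f e / d h f e g / e f h g d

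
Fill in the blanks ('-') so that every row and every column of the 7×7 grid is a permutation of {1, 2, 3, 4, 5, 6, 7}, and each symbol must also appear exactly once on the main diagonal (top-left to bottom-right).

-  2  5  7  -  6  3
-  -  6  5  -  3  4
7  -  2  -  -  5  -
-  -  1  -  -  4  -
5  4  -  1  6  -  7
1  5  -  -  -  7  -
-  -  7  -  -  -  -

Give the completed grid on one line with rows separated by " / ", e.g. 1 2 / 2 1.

Cell (r1,c1): row 1 has {2,3,5,6,7}; column 1 has {1,5,7}; the diagonal has {2,6,7} → 4.
Cell (r1,c5): row 1 has {2,3,4,5,6,7}; column 5 has {6} → 1.
Cell (r2,c1): row 2 has {3,4,5,6}; column 1 has {1,4,5,7} → 2.
Cell (r2,c2): row 2 has {2,3,4,5,6}; column 2 has {2,4,5}; the diagonal has {2,4,6,7} → 1.
Cell (r2,c5): row 2 has {1,2,3,4,5,6}; column 5 has {1,6} → 7.
Cell (r4,c4): row 4 has {1,4}; column 4 has {1,5,7}; the diagonal has {1,2,4,6,7} → 3.
Cell (r5,c3): row 5 has {1,4,5,6,7}; column 3 has {1,2,5,6,7} → 3.
Cell (r5,c6): row 5 has {1,3,4,5,6,7}; column 6 has {3,4,5,6,7} → 2.
Cell (r6,c3): row 6 has {1,5,7}; column 3 has {1,2,3,5,6,7} → 4.
Cell (r7,c6): row 7 has {7}; column 6 has {2,3,4,5,6,7} → 1.
Cell (r7,c7): row 7 has {1,7}; column 7 has {3,4,7}; the diagonal has {1,2,3,4,6,7} → 5.
Cell (r4,c1): row 4 has {1,3,4}; column 1 has {1,2,4,5,7} → 6.
Cell (r4,c2): row 4 has {1,3,4,6}; column 2 has {1,2,4,5} → 7.
Cell (r4,c7): row 4 has {1,3,4,6,7}; column 7 has {3,4,5,7} → 2.
Cell (r6,c7): row 6 has {1,4,5,7}; column 7 has {2,3,4,5,7} → 6.
Cell (r7,c1): row 7 has {1,5,7}; column 1 has {1,2,4,5,6,7} → 3.
Cell (r7,c2): row 7 has {1,3,5,7}; column 2 has {1,2,4,5,7} → 6.
Cell (r3,c2): row 3 has {2,5,7}; column 2 has {1,2,4,5,6,7} → 3.
Cell (r3,c5): row 3 has {2,3,5,7}; column 5 has {1,6,7} → 4.
Cell (r3,c7): row 3 has {2,3,4,5,7}; column 7 has {2,3,4,5,6,7} → 1.
Cell (r4,c5): row 4 has {1,2,3,4,6,7}; column 5 has {1,4,6,7} → 5.
Cell (r6,c4): row 6 has {1,4,5,6,7}; column 4 has {1,3,5,7} → 2.
Cell (r6,c5): row 6 has {1,2,4,5,6,7}; column 5 has {1,4,5,6,7} → 3.
Cell (r7,c4): row 7 has {1,3,5,6,7}; column 4 has {1,2,3,5,7} → 4.
Cell (r7,c5): row 7 has {1,3,4,5,6,7}; column 5 has {1,3,4,5,6,7} → 2.
Cell (r3,c4): row 3 has {1,2,3,4,5,7}; column 4 has {1,2,3,4,5,7} → 6.

4 2 5 7 1 6 3 / 2 1 6 5 7 3 4 / 7 3 2 6 4 5 1 / 6 7 1 3 5 4 2 / 5 4 3 1 6 2 7 / 1 5 4 2 3 7 6 / 3 6 7 4 2 1 5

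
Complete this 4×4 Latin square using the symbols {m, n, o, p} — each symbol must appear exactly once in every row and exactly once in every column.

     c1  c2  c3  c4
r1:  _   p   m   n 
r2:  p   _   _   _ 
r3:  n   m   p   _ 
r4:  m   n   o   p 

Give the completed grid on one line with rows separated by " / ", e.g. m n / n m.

o p m n / p o n m / n m p o / m n o p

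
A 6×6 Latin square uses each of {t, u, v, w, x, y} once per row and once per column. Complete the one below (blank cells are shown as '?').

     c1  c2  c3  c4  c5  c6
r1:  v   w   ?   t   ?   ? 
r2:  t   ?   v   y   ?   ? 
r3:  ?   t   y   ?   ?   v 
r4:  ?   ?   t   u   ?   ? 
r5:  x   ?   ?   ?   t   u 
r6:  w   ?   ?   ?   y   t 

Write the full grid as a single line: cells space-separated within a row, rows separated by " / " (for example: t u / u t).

v w x t u y / t u v y w x / u t y w x v / y x t u v w / x y w v t u / w v u x y t

(r3,c1) = u
(r4,c1) = y
(r5,c3) = w
(r5,c4) = v
(r6,c4) = x
(r3,c4) = w
(r3,c5) = x
(r5,c2) = y
(r6,c3) = u
(r1,c3) = x
(r1,c5) = u
(r1,c6) = y
(r2,c5) = w
(r2,c6) = x
(r4,c5) = v
(r4,c6) = w
(r6,c2) = v
(r2,c2) = u
(r4,c2) = x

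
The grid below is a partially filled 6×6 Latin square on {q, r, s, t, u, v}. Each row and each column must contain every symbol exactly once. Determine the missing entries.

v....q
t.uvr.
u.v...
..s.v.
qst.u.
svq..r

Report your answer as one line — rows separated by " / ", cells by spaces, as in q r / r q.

v u r t s q / t q u v r s / u r v s q t / r t s q v u / q s t r u v / s v q u t r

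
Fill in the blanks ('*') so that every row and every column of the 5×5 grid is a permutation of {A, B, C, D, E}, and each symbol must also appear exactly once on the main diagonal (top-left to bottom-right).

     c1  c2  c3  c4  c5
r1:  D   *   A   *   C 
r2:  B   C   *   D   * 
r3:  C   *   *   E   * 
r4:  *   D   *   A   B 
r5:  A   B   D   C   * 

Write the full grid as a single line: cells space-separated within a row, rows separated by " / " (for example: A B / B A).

D E A B C / B C E D A / C A B E D / E D C A B / A B D C E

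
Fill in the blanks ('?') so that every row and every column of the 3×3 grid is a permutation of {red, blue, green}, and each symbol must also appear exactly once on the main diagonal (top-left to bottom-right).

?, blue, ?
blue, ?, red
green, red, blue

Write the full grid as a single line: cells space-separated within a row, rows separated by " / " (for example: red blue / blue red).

red blue green / blue green red / green red blue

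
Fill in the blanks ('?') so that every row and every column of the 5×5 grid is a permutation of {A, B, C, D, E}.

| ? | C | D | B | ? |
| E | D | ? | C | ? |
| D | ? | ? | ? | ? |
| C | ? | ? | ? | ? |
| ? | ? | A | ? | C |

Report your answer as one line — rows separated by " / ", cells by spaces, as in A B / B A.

(r1,c1): row 1 has {B,C,D}; column 1 has {C,D,E}, so it must be A.
(r1,c5): row 1 has {A,B,C,D}; column 5 has {C}, so it must be E.
(r2,c3): row 2 has {C,D,E}; column 3 has {A,D}, so it must be B.
(r2,c5): row 2 has {B,C,D,E}; column 5 has {C,E}, so it must be A.
(r3,c5): row 3 has {D}; column 5 has {A,C,E}, so it must be B.
(r4,c3): row 4 has {C}; column 3 has {A,B,D}, so it must be E.
(r4,c5): row 4 has {C,E}; column 5 has {A,B,C,E}, so it must be D.
(r5,c1): row 5 has {A,C}; column 1 has {A,C,D,E}, so it must be B.
(r5,c2): row 5 has {A,B,C}; column 2 has {C,D}, so it must be E.
(r5,c4): row 5 has {A,B,C,E}; column 4 has {B,C}, so it must be D.
(r3,c2): row 3 has {B,D}; column 2 has {C,D,E}, so it must be A.
(r3,c3): row 3 has {A,B,D}; column 3 has {A,B,D,E}, so it must be C.
(r3,c4): row 3 has {A,B,C,D}; column 4 has {B,C,D}, so it must be E.
(r4,c2): row 4 has {C,D,E}; column 2 has {A,C,D,E}, so it must be B.
(r4,c4): row 4 has {B,C,D,E}; column 4 has {B,C,D,E}, so it must be A.

A C D B E / E D B C A / D A C E B / C B E A D / B E A D C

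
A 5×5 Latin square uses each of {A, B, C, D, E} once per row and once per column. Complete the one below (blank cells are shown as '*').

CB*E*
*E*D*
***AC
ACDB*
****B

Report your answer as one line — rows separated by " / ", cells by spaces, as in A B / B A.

C B A E D / B E C D A / E D B A C / A C D B E / D A E C B

(r1,c3): row 1 has {B,C,E}; column 3 has {D}, so it must be A.
(r1,c5): row 1 has {A,B,C,E}; column 5 has {B,C}, so it must be D.
(r2,c1): row 2 has {D,E}; column 1 has {A,C}, so it must be B.
(r2,c3): row 2 has {B,D,E}; column 3 has {A,D}, so it must be C.
(r2,c5): row 2 has {B,C,D,E}; column 5 has {B,C,D}, so it must be A.
(r3,c2): row 3 has {A,C}; column 2 has {B,C,E}, so it must be D.
(r4,c5): row 4 has {A,B,C,D}; column 5 has {A,B,C,D}, so it must be E.
(r5,c2): row 5 has {B}; column 2 has {B,C,D,E}, so it must be A.
(r5,c3): row 5 has {A,B}; column 3 has {A,C,D}, so it must be E.
(r5,c4): row 5 has {A,B,E}; column 4 has {A,B,D,E}, so it must be C.
(r3,c1): row 3 has {A,C,D}; column 1 has {A,B,C}, so it must be E.
(r3,c3): row 3 has {A,C,D,E}; column 3 has {A,C,D,E}, so it must be B.
(r5,c1): row 5 has {A,B,C,E}; column 1 has {A,B,C,E}, so it must be D.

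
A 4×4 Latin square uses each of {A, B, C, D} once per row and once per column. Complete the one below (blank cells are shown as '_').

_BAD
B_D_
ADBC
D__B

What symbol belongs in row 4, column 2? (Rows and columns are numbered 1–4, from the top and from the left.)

A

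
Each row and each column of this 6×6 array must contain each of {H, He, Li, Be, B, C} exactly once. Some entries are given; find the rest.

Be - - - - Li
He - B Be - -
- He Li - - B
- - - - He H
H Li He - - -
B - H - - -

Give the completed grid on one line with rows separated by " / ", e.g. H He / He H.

row 1 has {Li,Be}; column 3 has {H,He,Li,B} — only C is left for (r1,c3).
row 2 has {He,Be,B}; column 6 has {H,Li,B} — only C is left for (r2,c6).
row 3 has {He,Li,B}; column 1 has {H,He,Be,B} — only C is left for (r3,c1).
row 3 has {He,Li,B,C}; column 4 has {Be} — only H is left for (r3,c4).
row 3 has {H,He,Li,B,C}; column 5 has {He} — only Be is left for (r3,c5).
row 4 has {H,He}; column 1 has {H,He,Be,B,C} — only Li is left for (r4,c1).
row 4 has {H,He,Li}; column 3 has {H,He,Li,B,C} — only Be is left for (r4,c3).
row 5 has {H,He,Li}; column 6 has {H,Li,B,C} — only Be is left for (r5,c6).
row 6 has {H,B}; column 6 has {H,Li,Be,B,C} — only He is left for (r6,c6).
row 2 has {He,Be,B,C}; column 2 has {He,Li} — only H is left for (r2,c2).
row 2 has {H,He,Be,B,C}; column 5 has {He,Be} — only Li is left for (r2,c5).
row 6 has {H,He,B}; column 5 has {He,Li,Be} — only C is left for (r6,c5).
row 1 has {Li,Be,C}; column 2 has {H,He,Li} — only B is left for (r1,c2).
row 1 has {Li,Be,B,C}; column 4 has {H,Be} — only He is left for (r1,c4).
row 1 has {He,Li,Be,B,C}; column 5 has {He,Li,Be,C} — only H is left for (r1,c5).
row 4 has {H,He,Li,Be}; column 2 has {H,He,Li,B} — only C is left for (r4,c2).
row 4 has {H,He,Li,Be,C}; column 4 has {H,He,Be} — only B is left for (r4,c4).
row 5 has {H,He,Li,Be}; column 4 has {H,He,Be,B} — only C is left for (r5,c4).
row 5 has {H,He,Li,Be,C}; column 5 has {H,He,Li,Be,C} — only B is left for (r5,c5).
row 6 has {H,He,B,C}; column 2 has {H,He,Li,B,C} — only Be is left for (r6,c2).
row 6 has {H,He,Be,B,C}; column 4 has {H,He,Be,B,C} — only Li is left for (r6,c4).

Be B C He H Li / He H B Be Li C / C He Li H Be B / Li C Be B He H / H Li He C B Be / B Be H Li C He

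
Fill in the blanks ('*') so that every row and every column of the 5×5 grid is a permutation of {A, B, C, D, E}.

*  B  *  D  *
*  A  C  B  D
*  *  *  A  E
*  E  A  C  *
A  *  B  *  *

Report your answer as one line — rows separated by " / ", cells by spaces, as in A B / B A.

C B E D A / E A C B D / B C D A E / D E A C B / A D B E C

At row 1, column 3: row 1 has {B,D}; column 3 has {A,B,C}; that leaves E.
At row 2, column 1: row 2 has {A,B,C,D}; column 1 has {A}; that leaves E.
At row 3, column 3: row 3 has {A,E}; column 3 has {A,B,C,E}; that leaves D.
At row 4, column 5: row 4 has {A,C,E}; column 5 has {D,E}; that leaves B.
At row 5, column 4: row 5 has {A,B}; column 4 has {A,B,C,D}; that leaves E.
At row 5, column 5: row 5 has {A,B,E}; column 5 has {B,D,E}; that leaves C.
At row 1, column 1: row 1 has {B,D,E}; column 1 has {A,E}; that leaves C.
At row 1, column 5: row 1 has {B,C,D,E}; column 5 has {B,C,D,E}; that leaves A.
At row 3, column 1: row 3 has {A,D,E}; column 1 has {A,C,E}; that leaves B.
At row 3, column 2: row 3 has {A,B,D,E}; column 2 has {A,B,E}; that leaves C.
At row 4, column 1: row 4 has {A,B,C,E}; column 1 has {A,B,C,E}; that leaves D.
At row 5, column 2: row 5 has {A,B,C,E}; column 2 has {A,B,C,E}; that leaves D.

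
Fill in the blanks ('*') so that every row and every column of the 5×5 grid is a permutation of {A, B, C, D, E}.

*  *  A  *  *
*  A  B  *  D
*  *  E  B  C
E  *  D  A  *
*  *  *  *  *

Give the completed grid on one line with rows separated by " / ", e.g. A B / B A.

D B A C E / C A B E D / A D E B C / E C D A B / B E C D A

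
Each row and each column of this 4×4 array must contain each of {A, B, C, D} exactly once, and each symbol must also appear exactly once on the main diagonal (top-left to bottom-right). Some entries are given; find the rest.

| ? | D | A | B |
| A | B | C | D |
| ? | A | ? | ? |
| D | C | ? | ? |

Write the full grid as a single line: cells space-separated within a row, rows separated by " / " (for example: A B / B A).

C D A B / A B C D / B A D C / D C B A

row 1 has {A,B,D}; column 1 has {A,D}; the diagonal has {B} — only C is left for (r1,c1).
row 3 has {A}; column 1 has {A,C,D} — only B is left for (r3,c1).
row 3 has {A,B}; column 3 has {A,C}; the diagonal has {B,C} — only D is left for (r3,c3).
row 3 has {A,B,D}; column 4 has {B,D} — only C is left for (r3,c4).
row 4 has {C,D}; column 3 has {A,C,D} — only B is left for (r4,c3).
row 4 has {B,C,D}; column 4 has {B,C,D}; the diagonal has {B,C,D} — only A is left for (r4,c4).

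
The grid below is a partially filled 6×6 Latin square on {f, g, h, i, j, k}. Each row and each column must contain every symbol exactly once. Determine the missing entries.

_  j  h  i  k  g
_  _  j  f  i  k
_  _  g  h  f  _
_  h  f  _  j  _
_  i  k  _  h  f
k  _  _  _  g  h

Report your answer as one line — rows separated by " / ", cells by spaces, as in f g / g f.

f j h i k g / h g j f i k / i k g h f j / g h f k j i / j i k g h f / k f i j g h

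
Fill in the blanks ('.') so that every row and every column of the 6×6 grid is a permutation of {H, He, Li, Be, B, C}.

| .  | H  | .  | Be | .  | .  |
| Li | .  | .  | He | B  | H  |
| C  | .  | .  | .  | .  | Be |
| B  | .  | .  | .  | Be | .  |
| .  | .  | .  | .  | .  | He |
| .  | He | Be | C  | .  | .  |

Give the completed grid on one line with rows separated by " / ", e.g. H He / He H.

He H B Be C Li / Li Be C He B H / C B H Li He Be / B Li He H Be C / Be C Li B H He / H He Be C Li B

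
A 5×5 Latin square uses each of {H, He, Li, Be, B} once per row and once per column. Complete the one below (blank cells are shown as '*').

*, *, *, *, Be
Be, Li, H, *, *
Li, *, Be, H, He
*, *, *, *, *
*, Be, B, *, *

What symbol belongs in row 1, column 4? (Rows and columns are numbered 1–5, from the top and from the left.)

B

Cell (r2,c5): row 2 has {H,Li,Be}; column 5 has {He,Be} → B.
Cell (r3,c2): row 3 has {H,He,Li,Be}; column 2 has {Li,Be} → B.
Cell (r2,c4): row 2 has {H,Li,Be,B}; column 4 has {H} → He.
Cell (r5,c4): row 5 has {Be,B}; column 4 has {H,He} → Li.
Cell (r5,c5): row 5 has {Li,Be,B}; column 5 has {He,Be,B} → H.
Cell (r1,c4): row 1 has {Be}; column 4 has {H,He,Li} → B.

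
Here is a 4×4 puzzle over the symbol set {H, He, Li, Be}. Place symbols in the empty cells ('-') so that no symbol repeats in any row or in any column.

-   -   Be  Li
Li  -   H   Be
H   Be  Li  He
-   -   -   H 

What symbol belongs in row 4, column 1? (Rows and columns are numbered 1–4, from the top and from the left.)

Be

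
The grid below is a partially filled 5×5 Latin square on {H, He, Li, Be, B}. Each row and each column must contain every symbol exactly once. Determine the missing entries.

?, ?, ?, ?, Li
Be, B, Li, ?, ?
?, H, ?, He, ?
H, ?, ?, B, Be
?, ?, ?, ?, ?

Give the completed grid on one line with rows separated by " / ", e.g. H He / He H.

At row 2, column 4: row 2 has {Li,Be,B}; column 4 has {He,B}; that leaves H.
At row 2, column 5: row 2 has {H,Li,Be,B}; column 5 has {Li,Be}; that leaves He.
At row 3, column 5: row 3 has {H,He}; column 5 has {He,Li,Be}; that leaves B.
At row 4, column 3: row 4 has {H,Be,B}; column 3 has {Li}; that leaves He.
At row 5, column 5: row 5 is empty so far; column 5 has {He,Li,Be,B}; that leaves H.
At row 1, column 4: row 1 has {Li}; column 4 has {H,He,B}; that leaves Be.
At row 3, column 1: row 3 has {H,He,B}; column 1 has {H,Be}; that leaves Li.
At row 3, column 3: row 3 has {H,He,Li,B}; column 3 has {He,Li}; that leaves Be.
At row 4, column 2: row 4 has {H,He,Be,B}; column 2 has {H,B}; that leaves Li.
At row 5, column 3: row 5 has {H}; column 3 has {He,Li,Be}; that leaves B.
At row 5, column 4: row 5 has {H,B}; column 4 has {H,He,Be,B}; that leaves Li.
At row 1, column 2: row 1 has {Li,Be}; column 2 has {H,Li,B}; that leaves He.
At row 1, column 3: row 1 has {He,Li,Be}; column 3 has {He,Li,Be,B}; that leaves H.
At row 5, column 1: row 5 has {H,Li,B}; column 1 has {H,Li,Be}; that leaves He.
At row 5, column 2: row 5 has {H,He,Li,B}; column 2 has {H,He,Li,B}; that leaves Be.
At row 1, column 1: row 1 has {H,He,Li,Be}; column 1 has {H,He,Li,Be}; that leaves B.

B He H Be Li / Be B Li H He / Li H Be He B / H Li He B Be / He Be B Li H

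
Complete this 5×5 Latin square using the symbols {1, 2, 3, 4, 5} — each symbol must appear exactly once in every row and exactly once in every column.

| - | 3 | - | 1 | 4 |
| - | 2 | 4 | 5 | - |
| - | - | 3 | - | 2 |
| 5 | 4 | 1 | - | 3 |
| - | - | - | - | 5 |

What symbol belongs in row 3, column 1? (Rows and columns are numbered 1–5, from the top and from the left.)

1

(r1,c1) = 2
(r1,c3) = 5
(r2,c5) = 1
(r3,c4) = 4
(r4,c4) = 2
(r5,c2) = 1
(r5,c3) = 2
(r5,c4) = 3
(r2,c1) = 3
(r3,c1) = 1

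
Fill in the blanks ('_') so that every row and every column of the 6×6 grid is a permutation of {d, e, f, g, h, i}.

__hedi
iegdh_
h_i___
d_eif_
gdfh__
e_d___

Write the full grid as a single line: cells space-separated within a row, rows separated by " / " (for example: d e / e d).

f g h e d i / i e g d h f / h f i g e d / d h e i f g / g d f h i e / e i d f g h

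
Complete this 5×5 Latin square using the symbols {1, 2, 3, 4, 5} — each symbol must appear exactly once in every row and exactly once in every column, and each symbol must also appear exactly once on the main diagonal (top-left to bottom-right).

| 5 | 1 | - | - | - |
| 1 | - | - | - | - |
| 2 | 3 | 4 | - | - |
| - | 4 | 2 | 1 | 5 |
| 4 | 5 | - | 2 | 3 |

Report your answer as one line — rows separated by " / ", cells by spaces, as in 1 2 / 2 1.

5 1 3 4 2 / 1 2 5 3 4 / 2 3 4 5 1 / 3 4 2 1 5 / 4 5 1 2 3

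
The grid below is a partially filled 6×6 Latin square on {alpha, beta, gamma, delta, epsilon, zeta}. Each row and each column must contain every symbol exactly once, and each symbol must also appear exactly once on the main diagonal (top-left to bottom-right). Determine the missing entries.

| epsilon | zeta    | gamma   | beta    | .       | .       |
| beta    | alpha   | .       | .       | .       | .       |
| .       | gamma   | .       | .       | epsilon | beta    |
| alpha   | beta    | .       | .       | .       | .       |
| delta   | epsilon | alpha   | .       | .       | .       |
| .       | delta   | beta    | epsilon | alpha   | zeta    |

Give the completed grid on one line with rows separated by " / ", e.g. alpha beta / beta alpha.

At row 1, column 5: row 1 has {beta,gamma,epsilon,zeta}; column 5 has {alpha,epsilon}; that leaves delta.
At row 1, column 6: row 1 has {beta,gamma,delta,epsilon,zeta}; column 6 has {beta,zeta}; that leaves alpha.
At row 3, column 1: row 3 has {beta,gamma,epsilon}; column 1 has {alpha,beta,delta,epsilon}; that leaves zeta.
At row 3, column 3: row 3 has {beta,gamma,epsilon,zeta}; column 3 has {alpha,beta,gamma}; the diagonal has {alpha,epsilon,zeta}; that leaves delta.
At row 3, column 4: row 3 has {beta,gamma,delta,epsilon,zeta}; column 4 has {beta,epsilon}; that leaves alpha.
At row 4, column 4: row 4 has {alpha,beta}; column 4 has {alpha,beta,epsilon}; the diagonal has {alpha,delta,epsilon,zeta}; that leaves gamma.
At row 4, column 5: row 4 has {alpha,beta,gamma}; column 5 has {alpha,delta,epsilon}; that leaves zeta.
At row 5, column 4: row 5 has {alpha,delta,epsilon}; column 4 has {alpha,beta,gamma,epsilon}; that leaves zeta.
At row 5, column 5: row 5 has {alpha,delta,epsilon,zeta}; column 5 has {alpha,delta,epsilon,zeta}; the diagonal has {alpha,gamma,delta,epsilon,zeta}; that leaves beta.
At row 5, column 6: row 5 has {alpha,beta,delta,epsilon,zeta}; column 6 has {alpha,beta,zeta}; that leaves gamma.
At row 6, column 1: row 6 has {alpha,beta,delta,epsilon,zeta}; column 1 has {alpha,beta,delta,epsilon,zeta}; that leaves gamma.
At row 2, column 4: row 2 has {alpha,beta}; column 4 has {alpha,beta,gamma,epsilon,zeta}; that leaves delta.
At row 2, column 5: row 2 has {alpha,beta,delta}; column 5 has {alpha,beta,delta,epsilon,zeta}; that leaves gamma.
At row 2, column 6: row 2 has {alpha,beta,gamma,delta}; column 6 has {alpha,beta,gamma,zeta}; that leaves epsilon.
At row 4, column 3: row 4 has {alpha,beta,gamma,zeta}; column 3 has {alpha,beta,gamma,delta}; that leaves epsilon.
At row 4, column 6: row 4 has {alpha,beta,gamma,epsilon,zeta}; column 6 has {alpha,beta,gamma,epsilon,zeta}; that leaves delta.
At row 2, column 3: row 2 has {alpha,beta,gamma,delta,epsilon}; column 3 has {alpha,beta,gamma,delta,epsilon}; that leaves zeta.

epsilon zeta gamma beta delta alpha / beta alpha zeta delta gamma epsilon / zeta gamma delta alpha epsilon beta / alpha beta epsilon gamma zeta delta / delta epsilon alpha zeta beta gamma / gamma delta beta epsilon alpha zeta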